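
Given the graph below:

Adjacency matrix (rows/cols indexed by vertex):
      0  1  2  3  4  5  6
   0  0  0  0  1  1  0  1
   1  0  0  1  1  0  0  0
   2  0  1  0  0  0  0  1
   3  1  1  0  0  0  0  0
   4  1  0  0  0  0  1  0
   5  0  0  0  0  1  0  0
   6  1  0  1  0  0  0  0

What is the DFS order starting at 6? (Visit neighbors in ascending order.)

DFS from vertex 6 (neighbors processed in ascending order):
Visit order: 6, 0, 3, 1, 2, 4, 5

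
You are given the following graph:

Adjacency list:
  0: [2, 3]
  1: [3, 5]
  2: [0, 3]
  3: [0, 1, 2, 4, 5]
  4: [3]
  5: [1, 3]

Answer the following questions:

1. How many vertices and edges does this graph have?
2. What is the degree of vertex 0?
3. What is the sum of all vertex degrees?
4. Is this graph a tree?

Count: 6 vertices, 7 edges.
Vertex 0 has neighbors [2, 3], degree = 2.
Handshaking lemma: 2 * 7 = 14.
A tree on 6 vertices has 5 edges. This graph has 7 edges (2 extra). Not a tree.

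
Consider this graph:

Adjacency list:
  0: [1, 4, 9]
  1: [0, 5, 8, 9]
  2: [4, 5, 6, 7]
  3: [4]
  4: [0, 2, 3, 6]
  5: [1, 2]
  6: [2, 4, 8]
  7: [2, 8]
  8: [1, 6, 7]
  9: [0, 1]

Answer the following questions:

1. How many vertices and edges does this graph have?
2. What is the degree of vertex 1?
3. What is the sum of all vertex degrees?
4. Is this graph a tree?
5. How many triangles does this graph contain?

Count: 10 vertices, 14 edges.
Vertex 1 has neighbors [0, 5, 8, 9], degree = 4.
Handshaking lemma: 2 * 14 = 28.
A tree on 10 vertices has 9 edges. This graph has 14 edges (5 extra). Not a tree.
Number of triangles = 2.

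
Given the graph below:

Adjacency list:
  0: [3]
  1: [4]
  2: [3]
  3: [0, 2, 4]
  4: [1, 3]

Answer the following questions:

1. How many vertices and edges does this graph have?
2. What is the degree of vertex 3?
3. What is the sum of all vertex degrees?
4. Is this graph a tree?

Count: 5 vertices, 4 edges.
Vertex 3 has neighbors [0, 2, 4], degree = 3.
Handshaking lemma: 2 * 4 = 8.
A graph is a tree iff it is connected and has exactly n-1 edges. This graph is connected (all 5 vertices in one component) and has 5-1 = 4 edges. It is a tree.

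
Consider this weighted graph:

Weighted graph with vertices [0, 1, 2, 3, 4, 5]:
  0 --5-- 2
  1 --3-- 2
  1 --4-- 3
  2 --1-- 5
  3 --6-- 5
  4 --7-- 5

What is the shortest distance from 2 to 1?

Using Dijkstra's algorithm from vertex 2:
Shortest path: 2 -> 1
Total weight: 3 = 3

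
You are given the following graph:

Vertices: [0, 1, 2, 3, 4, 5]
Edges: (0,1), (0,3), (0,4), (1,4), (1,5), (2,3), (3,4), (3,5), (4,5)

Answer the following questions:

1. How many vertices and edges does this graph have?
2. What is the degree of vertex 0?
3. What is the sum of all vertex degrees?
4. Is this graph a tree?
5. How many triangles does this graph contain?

Count: 6 vertices, 9 edges.
Vertex 0 has neighbors [1, 3, 4], degree = 3.
Handshaking lemma: 2 * 9 = 18.
A tree on 6 vertices has 5 edges. This graph has 9 edges (4 extra). Not a tree.
Number of triangles = 4.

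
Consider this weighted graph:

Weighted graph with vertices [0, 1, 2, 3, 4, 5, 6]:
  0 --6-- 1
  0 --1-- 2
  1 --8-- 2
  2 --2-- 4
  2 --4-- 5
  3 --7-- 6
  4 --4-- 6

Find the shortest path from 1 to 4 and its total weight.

Using Dijkstra's algorithm from vertex 1:
Shortest path: 1 -> 0 -> 2 -> 4
Total weight: 6 + 1 + 2 = 9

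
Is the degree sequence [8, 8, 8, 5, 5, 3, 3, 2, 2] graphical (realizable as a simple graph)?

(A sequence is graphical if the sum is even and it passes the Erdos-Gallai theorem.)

Sum of degrees = 44. Sum is even but fails Erdos-Gallai. The sequence is NOT graphical.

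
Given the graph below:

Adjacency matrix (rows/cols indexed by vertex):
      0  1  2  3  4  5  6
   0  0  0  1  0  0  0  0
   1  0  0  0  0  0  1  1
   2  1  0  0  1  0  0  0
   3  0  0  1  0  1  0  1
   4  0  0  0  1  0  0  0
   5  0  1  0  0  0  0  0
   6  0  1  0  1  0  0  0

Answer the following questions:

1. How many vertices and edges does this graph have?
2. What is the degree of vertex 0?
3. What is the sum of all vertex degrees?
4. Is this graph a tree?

Count: 7 vertices, 6 edges.
Vertex 0 has neighbors [2], degree = 1.
Handshaking lemma: 2 * 6 = 12.
A graph is a tree iff it is connected and has exactly n-1 edges. This graph is connected (all 7 vertices in one component) and has 7-1 = 6 edges. It is a tree.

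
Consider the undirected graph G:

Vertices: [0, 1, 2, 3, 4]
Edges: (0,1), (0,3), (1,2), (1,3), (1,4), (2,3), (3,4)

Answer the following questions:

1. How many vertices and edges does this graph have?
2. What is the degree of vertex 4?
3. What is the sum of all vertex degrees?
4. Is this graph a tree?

Count: 5 vertices, 7 edges.
Vertex 4 has neighbors [1, 3], degree = 2.
Handshaking lemma: 2 * 7 = 14.
A tree on 5 vertices has 4 edges. This graph has 7 edges (3 extra). Not a tree.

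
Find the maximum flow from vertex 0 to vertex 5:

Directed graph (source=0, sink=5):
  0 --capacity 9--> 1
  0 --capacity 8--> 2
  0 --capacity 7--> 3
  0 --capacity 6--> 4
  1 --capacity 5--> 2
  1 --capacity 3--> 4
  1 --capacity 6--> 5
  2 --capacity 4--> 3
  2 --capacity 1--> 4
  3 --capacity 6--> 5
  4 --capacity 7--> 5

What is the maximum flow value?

Computing max flow:
  Flow on (0->1): 6/9
  Flow on (0->2): 5/8
  Flow on (0->3): 2/7
  Flow on (0->4): 6/6
  Flow on (1->5): 6/6
  Flow on (2->3): 4/4
  Flow on (2->4): 1/1
  Flow on (3->5): 6/6
  Flow on (4->5): 7/7
Maximum flow = 19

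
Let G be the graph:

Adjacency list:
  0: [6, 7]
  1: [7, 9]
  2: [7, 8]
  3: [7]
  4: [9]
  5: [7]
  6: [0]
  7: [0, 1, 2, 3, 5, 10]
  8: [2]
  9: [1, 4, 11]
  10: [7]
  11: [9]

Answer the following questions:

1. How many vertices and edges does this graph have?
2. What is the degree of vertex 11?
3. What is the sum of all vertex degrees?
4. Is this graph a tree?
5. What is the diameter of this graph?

Count: 12 vertices, 11 edges.
Vertex 11 has neighbors [9], degree = 1.
Handshaking lemma: 2 * 11 = 22.
A graph is a tree iff it is connected and has exactly n-1 edges. This graph is connected (all 12 vertices in one component) and has 12-1 = 11 edges. It is a tree.
Diameter (longest shortest path) = 5.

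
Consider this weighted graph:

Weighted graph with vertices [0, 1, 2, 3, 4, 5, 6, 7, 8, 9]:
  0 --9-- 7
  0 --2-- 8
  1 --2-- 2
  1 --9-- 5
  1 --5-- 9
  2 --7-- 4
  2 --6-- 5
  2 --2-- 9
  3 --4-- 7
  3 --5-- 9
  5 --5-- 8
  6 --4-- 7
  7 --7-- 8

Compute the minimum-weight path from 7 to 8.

Using Dijkstra's algorithm from vertex 7:
Shortest path: 7 -> 8
Total weight: 7 = 7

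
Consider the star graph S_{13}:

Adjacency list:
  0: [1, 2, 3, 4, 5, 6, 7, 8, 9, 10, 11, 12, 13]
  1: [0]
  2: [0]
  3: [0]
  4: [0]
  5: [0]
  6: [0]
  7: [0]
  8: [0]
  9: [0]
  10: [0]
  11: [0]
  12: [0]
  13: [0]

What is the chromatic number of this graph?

S_{13} has one hub adjacent to 13 leaves; leaves are pairwise non-adjacent.
Color the hub 0 and every leaf 1.
Chromatic number = 2.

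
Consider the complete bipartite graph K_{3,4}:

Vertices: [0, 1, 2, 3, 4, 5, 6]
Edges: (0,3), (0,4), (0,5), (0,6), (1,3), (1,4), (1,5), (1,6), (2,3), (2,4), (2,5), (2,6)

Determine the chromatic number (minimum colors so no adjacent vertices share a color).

K_{3,4} is bipartite: vertices split into two independent sets of size 3 and 4.
Color one set 0, the other 1. No adjacent vertices share a color.
Chromatic number = 2.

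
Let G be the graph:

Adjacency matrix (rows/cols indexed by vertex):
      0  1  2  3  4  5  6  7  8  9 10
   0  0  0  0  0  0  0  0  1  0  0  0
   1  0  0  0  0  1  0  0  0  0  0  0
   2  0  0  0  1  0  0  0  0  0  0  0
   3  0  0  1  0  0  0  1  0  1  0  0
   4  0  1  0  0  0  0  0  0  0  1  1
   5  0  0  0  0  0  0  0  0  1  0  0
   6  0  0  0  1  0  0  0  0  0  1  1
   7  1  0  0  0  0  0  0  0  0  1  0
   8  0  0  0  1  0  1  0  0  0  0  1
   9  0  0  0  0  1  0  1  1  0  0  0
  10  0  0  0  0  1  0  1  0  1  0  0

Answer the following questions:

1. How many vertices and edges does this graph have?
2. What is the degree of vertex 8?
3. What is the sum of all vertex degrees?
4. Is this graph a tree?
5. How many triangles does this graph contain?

Count: 11 vertices, 12 edges.
Vertex 8 has neighbors [3, 5, 10], degree = 3.
Handshaking lemma: 2 * 12 = 24.
A tree on 11 vertices has 10 edges. This graph has 12 edges (2 extra). Not a tree.
Number of triangles = 0.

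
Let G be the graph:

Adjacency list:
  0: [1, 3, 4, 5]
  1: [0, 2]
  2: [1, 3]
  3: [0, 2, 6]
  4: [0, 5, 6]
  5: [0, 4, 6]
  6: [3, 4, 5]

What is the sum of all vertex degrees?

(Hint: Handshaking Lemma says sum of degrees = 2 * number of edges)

Count edges: 10 edges.
By Handshaking Lemma: sum of degrees = 2 * 10 = 20.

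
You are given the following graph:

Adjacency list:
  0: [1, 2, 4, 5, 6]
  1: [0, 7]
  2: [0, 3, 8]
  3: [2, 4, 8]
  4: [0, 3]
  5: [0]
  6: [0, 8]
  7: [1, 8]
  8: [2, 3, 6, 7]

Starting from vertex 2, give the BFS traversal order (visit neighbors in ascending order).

BFS from vertex 2 (neighbors processed in ascending order):
Visit order: 2, 0, 3, 8, 1, 4, 5, 6, 7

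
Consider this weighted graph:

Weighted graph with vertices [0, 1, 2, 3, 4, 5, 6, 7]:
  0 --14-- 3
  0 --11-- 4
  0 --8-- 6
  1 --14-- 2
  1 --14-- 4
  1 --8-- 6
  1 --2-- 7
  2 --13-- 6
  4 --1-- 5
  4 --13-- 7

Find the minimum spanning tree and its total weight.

Applying Kruskal's algorithm (sort edges by weight, add if no cycle):
  Add (4,5) w=1
  Add (1,7) w=2
  Add (0,6) w=8
  Add (1,6) w=8
  Add (0,4) w=11
  Add (2,6) w=13
  Skip (4,7) w=13 (creates cycle)
  Add (0,3) w=14
  Skip (1,4) w=14 (creates cycle)
  Skip (1,2) w=14 (creates cycle)
MST weight = 57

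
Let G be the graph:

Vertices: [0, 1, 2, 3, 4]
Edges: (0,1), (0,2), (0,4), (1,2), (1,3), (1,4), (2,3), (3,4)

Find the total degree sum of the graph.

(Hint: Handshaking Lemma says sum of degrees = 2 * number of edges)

Count edges: 8 edges.
By Handshaking Lemma: sum of degrees = 2 * 8 = 16.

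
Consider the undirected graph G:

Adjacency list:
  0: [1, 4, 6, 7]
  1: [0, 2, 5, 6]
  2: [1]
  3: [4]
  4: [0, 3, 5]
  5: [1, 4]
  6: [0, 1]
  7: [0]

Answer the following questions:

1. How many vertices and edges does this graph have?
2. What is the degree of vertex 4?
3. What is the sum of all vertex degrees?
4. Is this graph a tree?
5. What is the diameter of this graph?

Count: 8 vertices, 9 edges.
Vertex 4 has neighbors [0, 3, 5], degree = 3.
Handshaking lemma: 2 * 9 = 18.
A tree on 8 vertices has 7 edges. This graph has 9 edges (2 extra). Not a tree.
Diameter (longest shortest path) = 4.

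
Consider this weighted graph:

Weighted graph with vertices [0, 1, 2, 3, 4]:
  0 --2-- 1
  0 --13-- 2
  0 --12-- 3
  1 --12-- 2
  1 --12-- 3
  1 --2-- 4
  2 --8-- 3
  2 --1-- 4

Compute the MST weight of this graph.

Applying Kruskal's algorithm (sort edges by weight, add if no cycle):
  Add (2,4) w=1
  Add (0,1) w=2
  Add (1,4) w=2
  Add (2,3) w=8
  Skip (0,3) w=12 (creates cycle)
  Skip (1,2) w=12 (creates cycle)
  Skip (1,3) w=12 (creates cycle)
  Skip (0,2) w=13 (creates cycle)
MST weight = 13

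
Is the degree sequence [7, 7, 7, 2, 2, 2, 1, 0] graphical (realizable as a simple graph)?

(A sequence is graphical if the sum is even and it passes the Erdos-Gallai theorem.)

Sum of degrees = 28. Sum is even but fails Erdos-Gallai. The sequence is NOT graphical.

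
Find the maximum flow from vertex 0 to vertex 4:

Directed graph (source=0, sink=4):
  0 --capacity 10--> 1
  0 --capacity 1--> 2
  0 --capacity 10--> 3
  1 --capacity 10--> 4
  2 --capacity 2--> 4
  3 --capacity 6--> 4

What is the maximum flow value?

Computing max flow:
  Flow on (0->1): 10/10
  Flow on (0->2): 1/1
  Flow on (0->3): 6/10
  Flow on (1->4): 10/10
  Flow on (2->4): 1/2
  Flow on (3->4): 6/6
Maximum flow = 17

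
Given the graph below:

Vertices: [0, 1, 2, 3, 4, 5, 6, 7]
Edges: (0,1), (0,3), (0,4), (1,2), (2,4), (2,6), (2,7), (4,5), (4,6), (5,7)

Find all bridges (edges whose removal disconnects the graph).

A bridge is an edge whose removal increases the number of connected components.
Bridges found: (0,3)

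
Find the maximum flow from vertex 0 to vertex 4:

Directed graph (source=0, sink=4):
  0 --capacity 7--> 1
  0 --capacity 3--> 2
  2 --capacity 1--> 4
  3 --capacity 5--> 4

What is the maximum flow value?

Computing max flow:
  Flow on (0->2): 1/3
  Flow on (2->4): 1/1
Maximum flow = 1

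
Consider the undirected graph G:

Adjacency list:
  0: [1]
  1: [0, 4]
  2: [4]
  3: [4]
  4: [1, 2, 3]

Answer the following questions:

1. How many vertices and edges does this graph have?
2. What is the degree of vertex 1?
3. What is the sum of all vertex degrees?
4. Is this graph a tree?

Count: 5 vertices, 4 edges.
Vertex 1 has neighbors [0, 4], degree = 2.
Handshaking lemma: 2 * 4 = 8.
A graph is a tree iff it is connected and has exactly n-1 edges. This graph is connected (all 5 vertices in one component) and has 5-1 = 4 edges. It is a tree.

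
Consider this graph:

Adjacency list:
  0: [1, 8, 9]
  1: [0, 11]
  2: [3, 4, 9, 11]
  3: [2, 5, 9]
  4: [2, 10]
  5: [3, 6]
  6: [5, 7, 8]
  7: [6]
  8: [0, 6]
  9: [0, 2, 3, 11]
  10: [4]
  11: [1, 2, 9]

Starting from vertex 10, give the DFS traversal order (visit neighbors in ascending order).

DFS from vertex 10 (neighbors processed in ascending order):
Visit order: 10, 4, 2, 3, 5, 6, 7, 8, 0, 1, 11, 9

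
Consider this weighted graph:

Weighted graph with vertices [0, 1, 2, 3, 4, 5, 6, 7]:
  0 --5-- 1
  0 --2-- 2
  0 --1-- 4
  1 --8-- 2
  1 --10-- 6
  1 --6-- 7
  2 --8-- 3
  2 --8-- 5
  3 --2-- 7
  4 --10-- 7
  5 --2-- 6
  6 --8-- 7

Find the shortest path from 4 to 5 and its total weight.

Using Dijkstra's algorithm from vertex 4:
Shortest path: 4 -> 0 -> 2 -> 5
Total weight: 1 + 2 + 8 = 11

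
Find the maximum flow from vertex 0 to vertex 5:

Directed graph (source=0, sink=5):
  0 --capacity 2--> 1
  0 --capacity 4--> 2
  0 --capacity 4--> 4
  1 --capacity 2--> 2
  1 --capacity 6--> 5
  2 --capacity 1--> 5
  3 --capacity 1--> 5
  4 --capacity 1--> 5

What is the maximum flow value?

Computing max flow:
  Flow on (0->1): 2/2
  Flow on (0->2): 1/4
  Flow on (0->4): 1/4
  Flow on (1->5): 2/6
  Flow on (2->5): 1/1
  Flow on (4->5): 1/1
Maximum flow = 4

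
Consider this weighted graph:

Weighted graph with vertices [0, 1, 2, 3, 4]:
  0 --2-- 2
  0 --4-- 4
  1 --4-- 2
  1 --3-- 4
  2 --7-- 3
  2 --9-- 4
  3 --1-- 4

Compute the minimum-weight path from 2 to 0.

Using Dijkstra's algorithm from vertex 2:
Shortest path: 2 -> 0
Total weight: 2 = 2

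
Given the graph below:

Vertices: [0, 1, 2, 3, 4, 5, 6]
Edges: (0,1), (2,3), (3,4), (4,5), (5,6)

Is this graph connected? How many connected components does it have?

Checking connectivity: the graph has 2 connected component(s).
Components: [[0, 1], [2, 3, 4, 5, 6]]. The graph is NOT connected.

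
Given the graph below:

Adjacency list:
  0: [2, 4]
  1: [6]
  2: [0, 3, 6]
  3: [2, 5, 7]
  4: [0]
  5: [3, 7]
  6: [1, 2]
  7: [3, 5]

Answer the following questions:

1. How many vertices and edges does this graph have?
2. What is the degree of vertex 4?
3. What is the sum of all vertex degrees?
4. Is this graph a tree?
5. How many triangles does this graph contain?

Count: 8 vertices, 8 edges.
Vertex 4 has neighbors [0], degree = 1.
Handshaking lemma: 2 * 8 = 16.
A tree on 8 vertices has 7 edges. This graph has 8 edges (1 extra). Not a tree.
Number of triangles = 1.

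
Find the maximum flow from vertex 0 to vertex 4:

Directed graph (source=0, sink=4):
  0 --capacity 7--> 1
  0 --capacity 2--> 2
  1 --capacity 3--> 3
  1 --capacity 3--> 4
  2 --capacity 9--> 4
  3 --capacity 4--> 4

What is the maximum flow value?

Computing max flow:
  Flow on (0->1): 6/7
  Flow on (0->2): 2/2
  Flow on (1->3): 3/3
  Flow on (1->4): 3/3
  Flow on (2->4): 2/9
  Flow on (3->4): 3/4
Maximum flow = 8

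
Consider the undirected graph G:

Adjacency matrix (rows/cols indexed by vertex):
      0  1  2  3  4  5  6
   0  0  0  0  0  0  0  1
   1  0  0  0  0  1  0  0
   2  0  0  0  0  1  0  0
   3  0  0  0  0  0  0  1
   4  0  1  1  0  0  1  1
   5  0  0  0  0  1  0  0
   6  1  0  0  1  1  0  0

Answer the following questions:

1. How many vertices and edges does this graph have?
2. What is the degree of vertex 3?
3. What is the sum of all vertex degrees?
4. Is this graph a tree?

Count: 7 vertices, 6 edges.
Vertex 3 has neighbors [6], degree = 1.
Handshaking lemma: 2 * 6 = 12.
A graph is a tree iff it is connected and has exactly n-1 edges. This graph is connected (all 7 vertices in one component) and has 7-1 = 6 edges. It is a tree.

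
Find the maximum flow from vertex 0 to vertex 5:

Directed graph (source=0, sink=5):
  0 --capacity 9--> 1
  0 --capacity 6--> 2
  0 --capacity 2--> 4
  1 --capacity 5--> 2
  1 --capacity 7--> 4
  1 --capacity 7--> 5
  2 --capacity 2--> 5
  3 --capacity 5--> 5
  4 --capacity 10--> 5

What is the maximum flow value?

Computing max flow:
  Flow on (0->1): 9/9
  Flow on (0->2): 2/6
  Flow on (0->4): 2/2
  Flow on (1->4): 2/7
  Flow on (1->5): 7/7
  Flow on (2->5): 2/2
  Flow on (4->5): 4/10
Maximum flow = 13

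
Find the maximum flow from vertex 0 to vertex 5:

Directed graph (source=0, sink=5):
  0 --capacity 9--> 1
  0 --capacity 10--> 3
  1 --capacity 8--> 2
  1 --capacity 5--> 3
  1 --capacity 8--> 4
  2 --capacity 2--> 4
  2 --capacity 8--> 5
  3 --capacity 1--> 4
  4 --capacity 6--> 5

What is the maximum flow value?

Computing max flow:
  Flow on (0->1): 9/9
  Flow on (0->3): 1/10
  Flow on (1->2): 8/8
  Flow on (1->4): 1/8
  Flow on (2->5): 8/8
  Flow on (3->4): 1/1
  Flow on (4->5): 2/6
Maximum flow = 10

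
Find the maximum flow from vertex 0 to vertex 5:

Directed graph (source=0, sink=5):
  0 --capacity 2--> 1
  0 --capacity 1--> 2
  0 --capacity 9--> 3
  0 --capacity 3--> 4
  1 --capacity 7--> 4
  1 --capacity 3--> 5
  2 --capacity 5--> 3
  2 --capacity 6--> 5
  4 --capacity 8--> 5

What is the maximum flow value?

Computing max flow:
  Flow on (0->1): 2/2
  Flow on (0->2): 1/1
  Flow on (0->4): 3/3
  Flow on (1->5): 2/3
  Flow on (2->5): 1/6
  Flow on (4->5): 3/8
Maximum flow = 6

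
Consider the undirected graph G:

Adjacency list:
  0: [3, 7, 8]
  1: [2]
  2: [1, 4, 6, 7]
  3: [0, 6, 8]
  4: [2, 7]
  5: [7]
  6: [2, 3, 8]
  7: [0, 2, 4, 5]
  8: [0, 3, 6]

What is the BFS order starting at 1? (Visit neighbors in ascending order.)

BFS from vertex 1 (neighbors processed in ascending order):
Visit order: 1, 2, 4, 6, 7, 3, 8, 0, 5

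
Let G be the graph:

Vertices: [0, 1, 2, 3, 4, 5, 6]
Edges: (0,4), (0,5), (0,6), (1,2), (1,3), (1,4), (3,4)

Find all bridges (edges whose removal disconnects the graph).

A bridge is an edge whose removal increases the number of connected components.
Bridges found: (0,4), (0,5), (0,6), (1,2)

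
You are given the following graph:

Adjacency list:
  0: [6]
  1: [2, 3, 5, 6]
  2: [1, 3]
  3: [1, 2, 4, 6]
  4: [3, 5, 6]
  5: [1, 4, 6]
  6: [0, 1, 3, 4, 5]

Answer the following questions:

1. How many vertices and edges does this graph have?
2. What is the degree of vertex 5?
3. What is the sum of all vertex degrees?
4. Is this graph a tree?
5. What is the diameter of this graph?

Count: 7 vertices, 11 edges.
Vertex 5 has neighbors [1, 4, 6], degree = 3.
Handshaking lemma: 2 * 11 = 22.
A tree on 7 vertices has 6 edges. This graph has 11 edges (5 extra). Not a tree.
Diameter (longest shortest path) = 3.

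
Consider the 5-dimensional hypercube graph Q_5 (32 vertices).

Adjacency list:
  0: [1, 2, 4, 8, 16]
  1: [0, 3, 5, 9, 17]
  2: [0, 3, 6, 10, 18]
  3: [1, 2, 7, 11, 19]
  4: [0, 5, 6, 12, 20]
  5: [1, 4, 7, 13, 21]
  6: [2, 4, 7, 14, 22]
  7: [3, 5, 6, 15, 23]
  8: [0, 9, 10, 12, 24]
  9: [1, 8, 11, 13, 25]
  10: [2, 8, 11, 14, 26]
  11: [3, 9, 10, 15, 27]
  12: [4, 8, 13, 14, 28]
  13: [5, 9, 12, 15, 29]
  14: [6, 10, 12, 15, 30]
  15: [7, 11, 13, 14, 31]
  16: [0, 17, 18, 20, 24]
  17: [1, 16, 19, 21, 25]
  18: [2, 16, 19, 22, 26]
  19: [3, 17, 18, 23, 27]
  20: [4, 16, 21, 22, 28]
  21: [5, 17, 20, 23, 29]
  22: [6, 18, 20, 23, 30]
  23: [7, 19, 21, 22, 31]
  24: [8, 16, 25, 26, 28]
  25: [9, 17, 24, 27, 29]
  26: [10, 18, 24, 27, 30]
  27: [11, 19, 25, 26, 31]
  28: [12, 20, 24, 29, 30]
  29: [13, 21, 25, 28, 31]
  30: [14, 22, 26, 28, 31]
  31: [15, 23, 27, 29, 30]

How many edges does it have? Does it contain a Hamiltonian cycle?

Q_5 has 32 * 5 / 2 = 80 edges.
Q_5 (d >= 2) always has a Hamiltonian cycle: a 5-bit cyclic Gray code visits every vertex exactly once and returns to the start.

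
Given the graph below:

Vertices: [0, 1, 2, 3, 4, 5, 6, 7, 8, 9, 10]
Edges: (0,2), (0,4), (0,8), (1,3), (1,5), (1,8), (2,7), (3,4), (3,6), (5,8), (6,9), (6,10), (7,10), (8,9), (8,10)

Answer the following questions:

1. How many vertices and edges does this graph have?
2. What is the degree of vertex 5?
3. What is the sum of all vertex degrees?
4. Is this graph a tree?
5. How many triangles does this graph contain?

Count: 11 vertices, 15 edges.
Vertex 5 has neighbors [1, 8], degree = 2.
Handshaking lemma: 2 * 15 = 30.
A tree on 11 vertices has 10 edges. This graph has 15 edges (5 extra). Not a tree.
Number of triangles = 1.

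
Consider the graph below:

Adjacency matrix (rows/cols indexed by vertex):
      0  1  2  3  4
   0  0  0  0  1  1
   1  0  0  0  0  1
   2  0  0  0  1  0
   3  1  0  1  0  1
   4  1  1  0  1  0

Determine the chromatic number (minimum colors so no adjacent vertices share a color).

The graph has a maximum clique of size 3 (lower bound on chromatic number).
A valid 3-coloring: {0: 2, 1: 0, 2: 1, 3: 0, 4: 1}.
Chromatic number = 3.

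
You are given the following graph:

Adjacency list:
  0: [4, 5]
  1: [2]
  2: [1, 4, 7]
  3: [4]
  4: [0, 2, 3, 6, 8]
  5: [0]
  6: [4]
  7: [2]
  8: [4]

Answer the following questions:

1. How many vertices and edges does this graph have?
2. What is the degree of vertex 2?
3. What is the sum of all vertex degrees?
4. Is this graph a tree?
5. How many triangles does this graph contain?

Count: 9 vertices, 8 edges.
Vertex 2 has neighbors [1, 4, 7], degree = 3.
Handshaking lemma: 2 * 8 = 16.
A graph is a tree iff it is connected and has exactly n-1 edges. This graph is connected (all 9 vertices in one component) and has 9-1 = 8 edges. It is a tree.
Number of triangles = 0.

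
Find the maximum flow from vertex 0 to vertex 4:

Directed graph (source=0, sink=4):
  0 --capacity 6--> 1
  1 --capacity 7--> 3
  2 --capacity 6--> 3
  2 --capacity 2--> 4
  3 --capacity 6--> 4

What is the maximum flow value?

Computing max flow:
  Flow on (0->1): 6/6
  Flow on (1->3): 6/7
  Flow on (3->4): 6/6
Maximum flow = 6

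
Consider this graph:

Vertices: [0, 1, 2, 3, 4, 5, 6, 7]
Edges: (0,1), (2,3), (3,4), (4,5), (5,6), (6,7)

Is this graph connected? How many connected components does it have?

Checking connectivity: the graph has 2 connected component(s).
Components: [[0, 1], [2, 3, 4, 5, 6, 7]]. The graph is NOT connected.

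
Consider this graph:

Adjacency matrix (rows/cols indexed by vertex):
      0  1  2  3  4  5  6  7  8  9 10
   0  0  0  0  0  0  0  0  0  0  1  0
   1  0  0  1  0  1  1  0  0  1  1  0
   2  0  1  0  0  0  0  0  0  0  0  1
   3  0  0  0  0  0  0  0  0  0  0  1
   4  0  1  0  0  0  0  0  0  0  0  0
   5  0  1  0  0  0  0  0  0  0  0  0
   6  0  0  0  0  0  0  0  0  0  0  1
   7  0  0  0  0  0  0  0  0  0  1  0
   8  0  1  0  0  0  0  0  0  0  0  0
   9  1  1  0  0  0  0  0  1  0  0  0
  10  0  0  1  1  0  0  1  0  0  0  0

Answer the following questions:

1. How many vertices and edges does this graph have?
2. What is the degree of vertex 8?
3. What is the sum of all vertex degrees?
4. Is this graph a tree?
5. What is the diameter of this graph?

Count: 11 vertices, 10 edges.
Vertex 8 has neighbors [1], degree = 1.
Handshaking lemma: 2 * 10 = 20.
A graph is a tree iff it is connected and has exactly n-1 edges. This graph is connected (all 11 vertices in one component) and has 11-1 = 10 edges. It is a tree.
Diameter (longest shortest path) = 5.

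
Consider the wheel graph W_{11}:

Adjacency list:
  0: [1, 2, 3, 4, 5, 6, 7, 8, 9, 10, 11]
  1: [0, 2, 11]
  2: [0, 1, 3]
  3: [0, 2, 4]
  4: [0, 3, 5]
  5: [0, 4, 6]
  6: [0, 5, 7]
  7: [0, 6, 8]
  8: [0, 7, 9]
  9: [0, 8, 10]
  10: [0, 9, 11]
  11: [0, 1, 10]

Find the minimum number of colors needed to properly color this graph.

W_{11} = C_{11} plus a hub adjacent to every cycle vertex.
The outer cycle needs 3 colors (odd cycle); the hub is adjacent to all of them so needs a fresh color.
Chromatic number = 3 + 1 = 4.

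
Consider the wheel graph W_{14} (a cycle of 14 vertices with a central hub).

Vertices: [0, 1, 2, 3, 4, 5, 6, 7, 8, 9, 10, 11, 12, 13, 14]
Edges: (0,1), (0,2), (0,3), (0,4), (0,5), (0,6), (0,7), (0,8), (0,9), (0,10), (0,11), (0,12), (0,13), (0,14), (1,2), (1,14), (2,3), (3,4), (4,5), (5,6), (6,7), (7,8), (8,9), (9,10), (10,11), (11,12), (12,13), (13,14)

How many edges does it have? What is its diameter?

Wheel graph W_{14}: 14 cycle edges + 14 spoke edges = 28 edges.
The hub is distance 1 from all cycle vertices. Max distance between cycle vertices through hub is 2.
Diameter = 2.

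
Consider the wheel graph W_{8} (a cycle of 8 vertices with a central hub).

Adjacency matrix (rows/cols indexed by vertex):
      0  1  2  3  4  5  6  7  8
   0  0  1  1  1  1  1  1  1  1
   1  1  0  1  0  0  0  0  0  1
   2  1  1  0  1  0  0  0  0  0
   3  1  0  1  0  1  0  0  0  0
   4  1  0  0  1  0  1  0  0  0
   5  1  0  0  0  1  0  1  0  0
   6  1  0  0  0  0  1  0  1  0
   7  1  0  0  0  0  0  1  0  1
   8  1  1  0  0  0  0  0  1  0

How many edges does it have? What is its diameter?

Wheel graph W_{8}: 8 cycle edges + 8 spoke edges = 16 edges.
The hub is distance 1 from all cycle vertices. Max distance between cycle vertices through hub is 2.
Diameter = 2.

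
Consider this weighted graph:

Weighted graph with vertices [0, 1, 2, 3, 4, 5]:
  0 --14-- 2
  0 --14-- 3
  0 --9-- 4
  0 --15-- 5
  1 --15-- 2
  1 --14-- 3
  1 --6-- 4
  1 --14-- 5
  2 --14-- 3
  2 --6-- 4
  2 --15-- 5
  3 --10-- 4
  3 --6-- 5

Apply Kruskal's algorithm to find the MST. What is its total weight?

Applying Kruskal's algorithm (sort edges by weight, add if no cycle):
  Add (1,4) w=6
  Add (2,4) w=6
  Add (3,5) w=6
  Add (0,4) w=9
  Add (3,4) w=10
  Skip (0,3) w=14 (creates cycle)
  Skip (0,2) w=14 (creates cycle)
  Skip (1,5) w=14 (creates cycle)
  Skip (1,3) w=14 (creates cycle)
  Skip (2,3) w=14 (creates cycle)
  Skip (0,5) w=15 (creates cycle)
  Skip (1,2) w=15 (creates cycle)
  Skip (2,5) w=15 (creates cycle)
MST weight = 37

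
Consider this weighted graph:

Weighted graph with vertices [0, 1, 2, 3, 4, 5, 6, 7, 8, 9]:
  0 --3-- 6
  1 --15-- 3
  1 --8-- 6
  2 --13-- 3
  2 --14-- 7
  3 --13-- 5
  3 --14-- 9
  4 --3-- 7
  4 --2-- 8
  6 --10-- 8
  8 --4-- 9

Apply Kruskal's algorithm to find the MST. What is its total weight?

Applying Kruskal's algorithm (sort edges by weight, add if no cycle):
  Add (4,8) w=2
  Add (0,6) w=3
  Add (4,7) w=3
  Add (8,9) w=4
  Add (1,6) w=8
  Add (6,8) w=10
  Add (2,3) w=13
  Add (3,5) w=13
  Add (2,7) w=14
  Skip (3,9) w=14 (creates cycle)
  Skip (1,3) w=15 (creates cycle)
MST weight = 70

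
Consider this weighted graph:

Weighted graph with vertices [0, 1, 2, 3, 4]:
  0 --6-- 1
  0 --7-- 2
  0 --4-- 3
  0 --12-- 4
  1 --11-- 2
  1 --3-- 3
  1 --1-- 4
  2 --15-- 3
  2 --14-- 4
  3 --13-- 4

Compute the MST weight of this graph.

Applying Kruskal's algorithm (sort edges by weight, add if no cycle):
  Add (1,4) w=1
  Add (1,3) w=3
  Add (0,3) w=4
  Skip (0,1) w=6 (creates cycle)
  Add (0,2) w=7
  Skip (1,2) w=11 (creates cycle)
  Skip (0,4) w=12 (creates cycle)
  Skip (3,4) w=13 (creates cycle)
  Skip (2,4) w=14 (creates cycle)
  Skip (2,3) w=15 (creates cycle)
MST weight = 15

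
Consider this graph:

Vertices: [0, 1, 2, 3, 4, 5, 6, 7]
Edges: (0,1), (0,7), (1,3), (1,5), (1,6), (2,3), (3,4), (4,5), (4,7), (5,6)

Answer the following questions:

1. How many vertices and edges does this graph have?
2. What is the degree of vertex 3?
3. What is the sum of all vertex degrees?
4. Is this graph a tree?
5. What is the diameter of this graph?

Count: 8 vertices, 10 edges.
Vertex 3 has neighbors [1, 2, 4], degree = 3.
Handshaking lemma: 2 * 10 = 20.
A tree on 8 vertices has 7 edges. This graph has 10 edges (3 extra). Not a tree.
Diameter (longest shortest path) = 3.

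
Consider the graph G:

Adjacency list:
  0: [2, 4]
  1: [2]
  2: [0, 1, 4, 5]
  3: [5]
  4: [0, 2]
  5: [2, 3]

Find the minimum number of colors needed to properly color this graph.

The graph has a maximum clique of size 3 (lower bound on chromatic number).
A valid 3-coloring: {0: 1, 1: 1, 2: 0, 3: 0, 4: 2, 5: 1}.
Chromatic number = 3.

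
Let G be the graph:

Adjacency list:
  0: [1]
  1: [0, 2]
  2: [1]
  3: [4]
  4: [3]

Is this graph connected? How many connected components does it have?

Checking connectivity: the graph has 2 connected component(s).
Components: [[0, 1, 2], [3, 4]]. The graph is NOT connected.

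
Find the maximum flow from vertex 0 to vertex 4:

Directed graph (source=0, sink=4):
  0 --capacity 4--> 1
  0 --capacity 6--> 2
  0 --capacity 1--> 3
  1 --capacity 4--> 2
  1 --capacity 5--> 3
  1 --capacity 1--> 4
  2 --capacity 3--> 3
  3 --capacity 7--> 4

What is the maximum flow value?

Computing max flow:
  Flow on (0->1): 4/4
  Flow on (0->2): 3/6
  Flow on (0->3): 1/1
  Flow on (1->3): 3/5
  Flow on (1->4): 1/1
  Flow on (2->3): 3/3
  Flow on (3->4): 7/7
Maximum flow = 8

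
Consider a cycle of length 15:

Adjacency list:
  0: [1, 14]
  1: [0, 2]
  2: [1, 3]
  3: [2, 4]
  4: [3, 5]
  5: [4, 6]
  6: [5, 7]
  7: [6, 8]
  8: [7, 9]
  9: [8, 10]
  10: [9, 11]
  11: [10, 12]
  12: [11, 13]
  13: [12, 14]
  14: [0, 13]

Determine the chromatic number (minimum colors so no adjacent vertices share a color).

This is an odd cycle (C_15). Odd cycles are not bipartite (any 2-coloring forces two adjacent vertices to match), and 3 colors suffice.
Chromatic number = 3.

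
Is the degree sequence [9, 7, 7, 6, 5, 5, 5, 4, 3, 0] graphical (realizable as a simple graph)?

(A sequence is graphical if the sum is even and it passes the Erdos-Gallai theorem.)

Sum of degrees = 51. Sum is odd, so the sequence is NOT graphical.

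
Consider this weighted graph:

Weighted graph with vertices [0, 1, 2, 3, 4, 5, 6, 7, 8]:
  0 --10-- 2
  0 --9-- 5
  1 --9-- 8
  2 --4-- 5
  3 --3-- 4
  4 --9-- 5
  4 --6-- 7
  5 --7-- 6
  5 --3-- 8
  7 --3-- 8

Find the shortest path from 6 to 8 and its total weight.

Using Dijkstra's algorithm from vertex 6:
Shortest path: 6 -> 5 -> 8
Total weight: 7 + 3 = 10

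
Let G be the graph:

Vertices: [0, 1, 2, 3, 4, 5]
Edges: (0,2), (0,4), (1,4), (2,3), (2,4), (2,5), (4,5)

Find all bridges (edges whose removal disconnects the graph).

A bridge is an edge whose removal increases the number of connected components.
Bridges found: (1,4), (2,3)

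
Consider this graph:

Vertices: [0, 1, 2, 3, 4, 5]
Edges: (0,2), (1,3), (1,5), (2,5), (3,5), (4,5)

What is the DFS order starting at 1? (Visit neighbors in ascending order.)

DFS from vertex 1 (neighbors processed in ascending order):
Visit order: 1, 3, 5, 2, 0, 4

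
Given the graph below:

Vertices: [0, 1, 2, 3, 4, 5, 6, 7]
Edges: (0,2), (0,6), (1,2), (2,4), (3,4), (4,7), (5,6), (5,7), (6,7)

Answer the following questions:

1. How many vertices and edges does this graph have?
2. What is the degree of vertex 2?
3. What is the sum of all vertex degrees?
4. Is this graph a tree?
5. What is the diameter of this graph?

Count: 8 vertices, 9 edges.
Vertex 2 has neighbors [0, 1, 4], degree = 3.
Handshaking lemma: 2 * 9 = 18.
A tree on 8 vertices has 7 edges. This graph has 9 edges (2 extra). Not a tree.
Diameter (longest shortest path) = 4.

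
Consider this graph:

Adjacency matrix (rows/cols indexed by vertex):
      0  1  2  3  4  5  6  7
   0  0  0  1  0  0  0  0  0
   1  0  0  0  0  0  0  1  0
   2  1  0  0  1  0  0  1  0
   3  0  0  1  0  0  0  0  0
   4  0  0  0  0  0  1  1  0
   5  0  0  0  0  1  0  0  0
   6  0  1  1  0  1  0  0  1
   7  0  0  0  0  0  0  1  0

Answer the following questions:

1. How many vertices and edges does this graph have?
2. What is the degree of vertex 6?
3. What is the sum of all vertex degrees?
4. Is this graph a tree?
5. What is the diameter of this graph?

Count: 8 vertices, 7 edges.
Vertex 6 has neighbors [1, 2, 4, 7], degree = 4.
Handshaking lemma: 2 * 7 = 14.
A graph is a tree iff it is connected and has exactly n-1 edges. This graph is connected (all 8 vertices in one component) and has 8-1 = 7 edges. It is a tree.
Diameter (longest shortest path) = 4.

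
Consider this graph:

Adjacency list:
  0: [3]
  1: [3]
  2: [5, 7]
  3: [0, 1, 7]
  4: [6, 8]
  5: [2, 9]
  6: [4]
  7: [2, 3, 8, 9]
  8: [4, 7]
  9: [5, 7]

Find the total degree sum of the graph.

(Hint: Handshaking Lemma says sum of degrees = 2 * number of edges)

Count edges: 10 edges.
By Handshaking Lemma: sum of degrees = 2 * 10 = 20.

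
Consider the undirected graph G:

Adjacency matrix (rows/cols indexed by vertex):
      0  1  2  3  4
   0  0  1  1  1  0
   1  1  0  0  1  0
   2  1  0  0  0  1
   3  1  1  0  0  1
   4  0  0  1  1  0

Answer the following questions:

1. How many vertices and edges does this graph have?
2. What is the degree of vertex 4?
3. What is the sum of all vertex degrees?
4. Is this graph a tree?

Count: 5 vertices, 6 edges.
Vertex 4 has neighbors [2, 3], degree = 2.
Handshaking lemma: 2 * 6 = 12.
A tree on 5 vertices has 4 edges. This graph has 6 edges (2 extra). Not a tree.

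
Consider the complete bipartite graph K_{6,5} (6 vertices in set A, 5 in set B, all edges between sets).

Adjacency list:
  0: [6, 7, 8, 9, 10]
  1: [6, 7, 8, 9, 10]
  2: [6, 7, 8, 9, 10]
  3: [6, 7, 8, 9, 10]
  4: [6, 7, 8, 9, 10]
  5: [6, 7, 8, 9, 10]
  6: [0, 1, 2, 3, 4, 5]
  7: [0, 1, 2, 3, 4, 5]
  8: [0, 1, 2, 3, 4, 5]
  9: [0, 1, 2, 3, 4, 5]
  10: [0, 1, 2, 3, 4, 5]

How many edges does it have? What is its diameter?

K_{6,5} has 6 * 5 = 30 edges.
Any vertex reaches any opposite-side vertex in 1 step; same-side vertices reach in 2 steps via any opposite-side vertex.
Diameter = 2.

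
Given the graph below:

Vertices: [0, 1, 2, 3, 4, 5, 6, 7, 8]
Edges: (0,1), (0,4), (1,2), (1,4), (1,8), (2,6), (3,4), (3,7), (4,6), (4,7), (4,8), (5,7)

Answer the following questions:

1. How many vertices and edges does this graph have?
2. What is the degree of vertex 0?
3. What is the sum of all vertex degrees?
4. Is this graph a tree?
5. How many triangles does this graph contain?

Count: 9 vertices, 12 edges.
Vertex 0 has neighbors [1, 4], degree = 2.
Handshaking lemma: 2 * 12 = 24.
A tree on 9 vertices has 8 edges. This graph has 12 edges (4 extra). Not a tree.
Number of triangles = 3.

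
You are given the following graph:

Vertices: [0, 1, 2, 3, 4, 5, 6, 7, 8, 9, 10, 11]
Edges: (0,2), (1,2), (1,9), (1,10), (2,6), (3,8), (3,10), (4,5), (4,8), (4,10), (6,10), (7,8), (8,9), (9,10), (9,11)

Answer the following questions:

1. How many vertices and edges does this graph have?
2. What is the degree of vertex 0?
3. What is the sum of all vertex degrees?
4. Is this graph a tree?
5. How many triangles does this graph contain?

Count: 12 vertices, 15 edges.
Vertex 0 has neighbors [2], degree = 1.
Handshaking lemma: 2 * 15 = 30.
A tree on 12 vertices has 11 edges. This graph has 15 edges (4 extra). Not a tree.
Number of triangles = 1.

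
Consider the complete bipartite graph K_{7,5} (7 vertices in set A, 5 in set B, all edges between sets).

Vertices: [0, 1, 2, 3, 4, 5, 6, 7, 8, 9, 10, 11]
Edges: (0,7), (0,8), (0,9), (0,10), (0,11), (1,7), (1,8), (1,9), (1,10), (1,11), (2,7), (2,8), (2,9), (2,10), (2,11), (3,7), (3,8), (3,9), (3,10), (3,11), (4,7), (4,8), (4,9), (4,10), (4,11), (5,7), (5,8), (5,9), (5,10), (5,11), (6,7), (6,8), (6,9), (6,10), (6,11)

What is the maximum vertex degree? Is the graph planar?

Set-A vertices have degree 5; set-B vertices have degree 7. Maximum degree = max(7,5) = 7.
K_{7,5} contains K_{3,3} as a subgraph (since both sides have >= 3 vertices); by Kuratowski's theorem it is not planar.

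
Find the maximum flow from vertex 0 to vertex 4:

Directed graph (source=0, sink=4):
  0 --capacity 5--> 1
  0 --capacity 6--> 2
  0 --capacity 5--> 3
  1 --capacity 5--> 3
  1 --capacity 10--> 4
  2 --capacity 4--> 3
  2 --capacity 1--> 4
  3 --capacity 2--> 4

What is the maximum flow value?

Computing max flow:
  Flow on (0->1): 5/5
  Flow on (0->2): 3/6
  Flow on (1->4): 5/10
  Flow on (2->3): 2/4
  Flow on (2->4): 1/1
  Flow on (3->4): 2/2
Maximum flow = 8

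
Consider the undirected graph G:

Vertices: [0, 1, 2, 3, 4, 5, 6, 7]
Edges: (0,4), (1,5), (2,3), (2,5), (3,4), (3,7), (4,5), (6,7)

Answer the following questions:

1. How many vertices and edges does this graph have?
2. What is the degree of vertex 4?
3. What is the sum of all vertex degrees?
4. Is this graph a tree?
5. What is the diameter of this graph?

Count: 8 vertices, 8 edges.
Vertex 4 has neighbors [0, 3, 5], degree = 3.
Handshaking lemma: 2 * 8 = 16.
A tree on 8 vertices has 7 edges. This graph has 8 edges (1 extra). Not a tree.
Diameter (longest shortest path) = 5.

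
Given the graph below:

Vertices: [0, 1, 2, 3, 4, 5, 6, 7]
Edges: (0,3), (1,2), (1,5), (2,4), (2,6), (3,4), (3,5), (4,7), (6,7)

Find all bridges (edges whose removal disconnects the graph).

A bridge is an edge whose removal increases the number of connected components.
Bridges found: (0,3)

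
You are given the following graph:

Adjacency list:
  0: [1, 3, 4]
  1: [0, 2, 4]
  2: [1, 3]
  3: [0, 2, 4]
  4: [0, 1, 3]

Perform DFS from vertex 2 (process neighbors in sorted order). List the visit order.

DFS from vertex 2 (neighbors processed in ascending order):
Visit order: 2, 1, 0, 3, 4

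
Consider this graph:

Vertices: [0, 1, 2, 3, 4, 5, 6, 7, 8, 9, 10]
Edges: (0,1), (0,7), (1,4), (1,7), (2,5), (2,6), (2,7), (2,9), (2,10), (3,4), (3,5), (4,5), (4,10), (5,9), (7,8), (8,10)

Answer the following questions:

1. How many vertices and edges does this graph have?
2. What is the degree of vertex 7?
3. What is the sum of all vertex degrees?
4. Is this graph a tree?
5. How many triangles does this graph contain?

Count: 11 vertices, 16 edges.
Vertex 7 has neighbors [0, 1, 2, 8], degree = 4.
Handshaking lemma: 2 * 16 = 32.
A tree on 11 vertices has 10 edges. This graph has 16 edges (6 extra). Not a tree.
Number of triangles = 3.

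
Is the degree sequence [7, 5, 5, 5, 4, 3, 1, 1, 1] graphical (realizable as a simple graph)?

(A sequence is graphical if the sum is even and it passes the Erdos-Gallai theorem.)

Sum of degrees = 32. Sum is even and passes Erdos-Gallai. The sequence IS graphical.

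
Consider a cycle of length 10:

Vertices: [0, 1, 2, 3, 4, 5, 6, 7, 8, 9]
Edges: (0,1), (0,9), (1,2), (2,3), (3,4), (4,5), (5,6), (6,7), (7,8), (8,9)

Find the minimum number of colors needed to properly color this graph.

This is an even cycle (C_10). Even cycles are bipartite.
Chromatic number = 2.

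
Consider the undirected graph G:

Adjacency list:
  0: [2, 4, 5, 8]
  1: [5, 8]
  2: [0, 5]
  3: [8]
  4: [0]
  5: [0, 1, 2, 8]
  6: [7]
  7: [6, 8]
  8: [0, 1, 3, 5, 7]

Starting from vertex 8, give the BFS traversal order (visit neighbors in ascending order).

BFS from vertex 8 (neighbors processed in ascending order):
Visit order: 8, 0, 1, 3, 5, 7, 2, 4, 6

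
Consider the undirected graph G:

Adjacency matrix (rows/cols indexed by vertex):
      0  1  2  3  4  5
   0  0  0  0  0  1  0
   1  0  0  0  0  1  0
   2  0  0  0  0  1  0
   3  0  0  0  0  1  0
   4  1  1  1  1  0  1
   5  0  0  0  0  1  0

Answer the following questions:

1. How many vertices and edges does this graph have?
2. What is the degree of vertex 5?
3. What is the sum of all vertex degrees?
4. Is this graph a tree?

Count: 6 vertices, 5 edges.
Vertex 5 has neighbors [4], degree = 1.
Handshaking lemma: 2 * 5 = 10.
A graph is a tree iff it is connected and has exactly n-1 edges. This graph is connected (all 6 vertices in one component) and has 6-1 = 5 edges. It is a tree.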